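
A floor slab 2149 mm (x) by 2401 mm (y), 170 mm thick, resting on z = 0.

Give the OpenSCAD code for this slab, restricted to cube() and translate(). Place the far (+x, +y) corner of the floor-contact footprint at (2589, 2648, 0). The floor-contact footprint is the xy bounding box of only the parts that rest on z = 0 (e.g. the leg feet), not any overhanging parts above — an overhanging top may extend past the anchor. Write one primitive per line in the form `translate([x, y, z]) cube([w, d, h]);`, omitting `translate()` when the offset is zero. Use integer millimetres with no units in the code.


translate([440, 247, 0]) cube([2149, 2401, 170]);


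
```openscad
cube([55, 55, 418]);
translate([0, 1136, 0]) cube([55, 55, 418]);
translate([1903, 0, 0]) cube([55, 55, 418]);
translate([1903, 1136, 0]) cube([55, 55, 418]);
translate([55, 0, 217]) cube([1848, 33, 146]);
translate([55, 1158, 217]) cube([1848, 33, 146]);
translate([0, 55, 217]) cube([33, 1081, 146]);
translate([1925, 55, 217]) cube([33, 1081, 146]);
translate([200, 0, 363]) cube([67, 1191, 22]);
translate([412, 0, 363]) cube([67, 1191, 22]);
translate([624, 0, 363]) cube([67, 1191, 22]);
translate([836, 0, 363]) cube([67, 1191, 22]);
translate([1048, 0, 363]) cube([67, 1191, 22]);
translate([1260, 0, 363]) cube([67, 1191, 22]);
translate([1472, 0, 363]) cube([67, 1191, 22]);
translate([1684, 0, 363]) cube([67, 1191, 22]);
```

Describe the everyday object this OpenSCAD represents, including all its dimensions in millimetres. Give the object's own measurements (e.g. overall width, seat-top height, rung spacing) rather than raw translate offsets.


A bed frame 1958 mm long (x) by 1191 mm wide (y). Four 55×55 mm corner posts, 418 mm tall, at the corners of the footprint. Four rails of 33 mm thickness and 146 mm height run between adjacent posts with their undersides at z = 217 mm, their outer faces flush with the outside of the frame (the two x-running rails run between the posts' inner faces; the two y-running rails run between the posts' inner faces). 8 slats, each 67 mm wide (x) and 22 mm thick, lie across the top of the two x-running rails, running the full 1191 mm width of the frame in y; along x they sit between the end posts with a 145 mm gap after the −x posts and between neighbouring slats, leaving 152 mm before the +x posts.


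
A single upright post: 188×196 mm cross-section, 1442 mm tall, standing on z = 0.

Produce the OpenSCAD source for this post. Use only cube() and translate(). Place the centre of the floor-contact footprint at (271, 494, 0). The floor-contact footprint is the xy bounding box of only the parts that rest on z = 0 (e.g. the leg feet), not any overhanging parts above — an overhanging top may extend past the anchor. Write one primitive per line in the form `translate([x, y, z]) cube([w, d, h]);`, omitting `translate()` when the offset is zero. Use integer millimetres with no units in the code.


translate([177, 396, 0]) cube([188, 196, 1442]);


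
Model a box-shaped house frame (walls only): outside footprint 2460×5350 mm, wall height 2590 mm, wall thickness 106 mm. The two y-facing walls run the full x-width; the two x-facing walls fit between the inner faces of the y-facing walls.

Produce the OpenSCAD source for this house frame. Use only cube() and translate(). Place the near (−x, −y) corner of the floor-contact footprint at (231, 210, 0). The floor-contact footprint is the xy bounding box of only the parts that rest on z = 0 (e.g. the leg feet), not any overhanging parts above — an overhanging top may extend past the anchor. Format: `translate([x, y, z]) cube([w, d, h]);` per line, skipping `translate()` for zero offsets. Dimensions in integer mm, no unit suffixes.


translate([231, 210, 0]) cube([2460, 106, 2590]);
translate([231, 5454, 0]) cube([2460, 106, 2590]);
translate([231, 316, 0]) cube([106, 5138, 2590]);
translate([2585, 316, 0]) cube([106, 5138, 2590]);


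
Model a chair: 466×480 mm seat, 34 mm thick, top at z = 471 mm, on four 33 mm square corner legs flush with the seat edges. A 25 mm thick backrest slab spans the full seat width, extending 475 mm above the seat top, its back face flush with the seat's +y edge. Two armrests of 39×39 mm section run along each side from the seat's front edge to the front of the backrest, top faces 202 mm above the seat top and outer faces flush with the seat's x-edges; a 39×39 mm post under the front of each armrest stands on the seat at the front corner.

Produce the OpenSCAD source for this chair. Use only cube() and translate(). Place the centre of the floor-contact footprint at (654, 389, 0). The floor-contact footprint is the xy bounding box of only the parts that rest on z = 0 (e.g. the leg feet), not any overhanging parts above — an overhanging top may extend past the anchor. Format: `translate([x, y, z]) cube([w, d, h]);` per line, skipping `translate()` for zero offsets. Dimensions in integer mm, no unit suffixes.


translate([421, 149, 437]) cube([466, 480, 34]);
translate([421, 149, 0]) cube([33, 33, 437]);
translate([854, 149, 0]) cube([33, 33, 437]);
translate([421, 596, 0]) cube([33, 33, 437]);
translate([854, 596, 0]) cube([33, 33, 437]);
translate([421, 604, 471]) cube([466, 25, 475]);
translate([421, 149, 634]) cube([39, 455, 39]);
translate([848, 149, 634]) cube([39, 455, 39]);
translate([421, 149, 471]) cube([39, 39, 163]);
translate([848, 149, 471]) cube([39, 39, 163]);


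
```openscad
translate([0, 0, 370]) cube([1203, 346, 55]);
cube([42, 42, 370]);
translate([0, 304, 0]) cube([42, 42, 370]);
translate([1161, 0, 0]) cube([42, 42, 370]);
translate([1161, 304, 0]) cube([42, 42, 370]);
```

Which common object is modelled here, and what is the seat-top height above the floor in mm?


A bench. The seat-top height is 425 mm.

A long slab on four corner posts — a bench. The slab sits at z = 370 with thickness 55, so the top is 370 + 55 = 425 mm.


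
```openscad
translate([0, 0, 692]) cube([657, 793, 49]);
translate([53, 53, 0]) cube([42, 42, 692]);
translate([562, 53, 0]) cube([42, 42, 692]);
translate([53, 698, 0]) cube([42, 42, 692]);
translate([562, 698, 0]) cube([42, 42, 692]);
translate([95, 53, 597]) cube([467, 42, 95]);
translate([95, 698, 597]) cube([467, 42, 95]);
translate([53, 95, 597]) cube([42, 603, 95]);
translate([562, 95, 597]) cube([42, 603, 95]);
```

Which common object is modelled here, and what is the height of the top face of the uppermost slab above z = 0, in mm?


A table. The table height is 741 mm.

A 657×793×49 slab sits at z = 692 on four 42 mm square posts — a table. The top surface is at 692 + 49 = 741 mm.


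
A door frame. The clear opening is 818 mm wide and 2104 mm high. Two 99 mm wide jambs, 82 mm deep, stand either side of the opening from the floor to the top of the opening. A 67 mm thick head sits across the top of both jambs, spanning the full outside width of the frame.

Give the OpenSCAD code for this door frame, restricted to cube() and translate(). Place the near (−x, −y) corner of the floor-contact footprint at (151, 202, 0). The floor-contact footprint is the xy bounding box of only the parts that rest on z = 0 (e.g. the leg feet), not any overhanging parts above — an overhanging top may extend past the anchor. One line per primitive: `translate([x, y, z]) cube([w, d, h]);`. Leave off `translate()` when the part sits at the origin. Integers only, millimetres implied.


translate([151, 202, 0]) cube([99, 82, 2104]);
translate([1068, 202, 0]) cube([99, 82, 2104]);
translate([151, 202, 2104]) cube([1016, 82, 67]);


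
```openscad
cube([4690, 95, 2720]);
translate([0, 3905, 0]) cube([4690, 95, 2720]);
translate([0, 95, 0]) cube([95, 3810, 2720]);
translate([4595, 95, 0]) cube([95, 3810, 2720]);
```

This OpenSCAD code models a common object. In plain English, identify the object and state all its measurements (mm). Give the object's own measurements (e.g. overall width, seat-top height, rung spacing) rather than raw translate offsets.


The wall frame of a small rectangular building: four walls, each 2720 mm tall and 95 mm thick, enclosing a footprint 4690 mm (x) by 4000 mm (y) outside-to-outside, with no floor or roof. The front and back walls (the −y and +y sides) span the full width; the two side walls fit between them.


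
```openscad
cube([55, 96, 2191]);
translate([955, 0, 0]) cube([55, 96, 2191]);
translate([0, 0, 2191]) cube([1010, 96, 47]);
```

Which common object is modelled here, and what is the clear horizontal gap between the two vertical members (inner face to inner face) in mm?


A door frame. The clear opening width is 900 mm.

Two 2191 mm tall posts with a header on top — a door frame. The left jamb is 55 mm wide at x = 0; the right jamb starts at x = 955. The clear opening is 955 − 55 = 900 mm.


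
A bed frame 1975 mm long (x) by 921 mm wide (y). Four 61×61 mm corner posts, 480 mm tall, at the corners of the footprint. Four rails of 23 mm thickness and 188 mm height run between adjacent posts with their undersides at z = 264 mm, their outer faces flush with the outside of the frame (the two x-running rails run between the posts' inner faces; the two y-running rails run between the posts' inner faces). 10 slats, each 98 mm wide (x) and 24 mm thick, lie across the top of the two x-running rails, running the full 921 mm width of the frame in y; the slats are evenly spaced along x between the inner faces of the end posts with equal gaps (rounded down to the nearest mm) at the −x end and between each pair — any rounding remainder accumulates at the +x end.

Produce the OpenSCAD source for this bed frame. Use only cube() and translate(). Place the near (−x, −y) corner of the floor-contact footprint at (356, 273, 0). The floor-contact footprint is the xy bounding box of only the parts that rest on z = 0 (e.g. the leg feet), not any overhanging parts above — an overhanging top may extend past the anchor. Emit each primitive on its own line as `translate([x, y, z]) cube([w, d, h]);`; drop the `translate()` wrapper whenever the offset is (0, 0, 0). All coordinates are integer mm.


// slat z = rail_z + rail_h = 264 + 188 = 452
// slat gap = ⌊(1853 − 10·98) / 11⌋ = 79
translate([356, 273, 0]) cube([61, 61, 480]);
translate([356, 1133, 0]) cube([61, 61, 480]);
translate([2270, 273, 0]) cube([61, 61, 480]);
translate([2270, 1133, 0]) cube([61, 61, 480]);
translate([417, 273, 264]) cube([1853, 23, 188]);
translate([417, 1171, 264]) cube([1853, 23, 188]);
translate([356, 334, 264]) cube([23, 799, 188]);
translate([2308, 334, 264]) cube([23, 799, 188]);
translate([496, 273, 452]) cube([98, 921, 24]);
translate([673, 273, 452]) cube([98, 921, 24]);
translate([850, 273, 452]) cube([98, 921, 24]);
translate([1027, 273, 452]) cube([98, 921, 24]);
translate([1204, 273, 452]) cube([98, 921, 24]);
translate([1381, 273, 452]) cube([98, 921, 24]);
translate([1558, 273, 452]) cube([98, 921, 24]);
translate([1735, 273, 452]) cube([98, 921, 24]);
translate([1912, 273, 452]) cube([98, 921, 24]);
translate([2089, 273, 452]) cube([98, 921, 24]);


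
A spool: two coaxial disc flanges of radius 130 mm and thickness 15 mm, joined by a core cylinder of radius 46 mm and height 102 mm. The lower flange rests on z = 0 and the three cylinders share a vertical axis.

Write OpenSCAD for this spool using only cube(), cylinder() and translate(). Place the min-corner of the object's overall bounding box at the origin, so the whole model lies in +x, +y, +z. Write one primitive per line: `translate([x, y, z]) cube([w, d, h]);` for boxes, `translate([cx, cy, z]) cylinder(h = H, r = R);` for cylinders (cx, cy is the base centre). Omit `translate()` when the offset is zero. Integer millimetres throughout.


translate([130, 130, 0]) cylinder(h = 15, r = 130);
translate([130, 130, 15]) cylinder(h = 102, r = 46);
translate([130, 130, 117]) cylinder(h = 15, r = 130);


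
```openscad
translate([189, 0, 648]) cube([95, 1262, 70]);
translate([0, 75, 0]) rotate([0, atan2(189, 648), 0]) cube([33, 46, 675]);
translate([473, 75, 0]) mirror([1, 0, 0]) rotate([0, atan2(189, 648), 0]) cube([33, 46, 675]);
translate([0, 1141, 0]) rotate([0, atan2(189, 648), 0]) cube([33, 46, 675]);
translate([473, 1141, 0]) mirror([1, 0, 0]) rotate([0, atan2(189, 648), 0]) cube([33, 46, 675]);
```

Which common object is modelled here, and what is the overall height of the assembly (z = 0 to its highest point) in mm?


A sawhorse. The overall height is 718 mm.

A beam across two mirrored pairs of raked legs — a sawhorse. The beam's underside is at z = 648 (matching the legs' vertical rise in atan2(189, 648)) and the beam is 70 mm tall, so its top is at 648 + 70 = 718 mm. The raked legs top out at the beam's underside, so that is the highest point.


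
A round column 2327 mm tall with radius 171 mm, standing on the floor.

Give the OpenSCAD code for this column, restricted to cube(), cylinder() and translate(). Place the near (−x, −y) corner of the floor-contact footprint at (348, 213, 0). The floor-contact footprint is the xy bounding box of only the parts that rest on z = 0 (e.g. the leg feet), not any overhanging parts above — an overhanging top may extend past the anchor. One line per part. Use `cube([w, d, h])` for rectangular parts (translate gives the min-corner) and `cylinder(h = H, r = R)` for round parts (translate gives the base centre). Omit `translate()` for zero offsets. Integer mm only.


translate([519, 384, 0]) cylinder(h = 2327, r = 171);


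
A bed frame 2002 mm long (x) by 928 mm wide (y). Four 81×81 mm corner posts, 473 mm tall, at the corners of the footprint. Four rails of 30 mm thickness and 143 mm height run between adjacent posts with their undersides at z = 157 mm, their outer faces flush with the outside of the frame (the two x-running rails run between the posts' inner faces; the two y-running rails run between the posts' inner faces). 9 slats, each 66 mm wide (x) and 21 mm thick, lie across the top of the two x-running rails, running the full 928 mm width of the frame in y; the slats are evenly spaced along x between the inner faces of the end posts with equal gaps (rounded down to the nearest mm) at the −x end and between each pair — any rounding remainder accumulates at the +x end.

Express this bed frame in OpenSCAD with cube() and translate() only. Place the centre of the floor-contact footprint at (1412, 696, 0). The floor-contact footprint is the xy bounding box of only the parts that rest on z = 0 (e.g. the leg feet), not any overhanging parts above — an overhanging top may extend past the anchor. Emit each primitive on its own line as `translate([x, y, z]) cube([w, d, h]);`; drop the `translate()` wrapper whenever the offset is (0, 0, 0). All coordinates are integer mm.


translate([411, 232, 0]) cube([81, 81, 473]);
translate([411, 1079, 0]) cube([81, 81, 473]);
translate([2332, 232, 0]) cube([81, 81, 473]);
translate([2332, 1079, 0]) cube([81, 81, 473]);
translate([492, 232, 157]) cube([1840, 30, 143]);
translate([492, 1130, 157]) cube([1840, 30, 143]);
translate([411, 313, 157]) cube([30, 766, 143]);
translate([2383, 313, 157]) cube([30, 766, 143]);
translate([616, 232, 300]) cube([66, 928, 21]);
translate([806, 232, 300]) cube([66, 928, 21]);
translate([996, 232, 300]) cube([66, 928, 21]);
translate([1186, 232, 300]) cube([66, 928, 21]);
translate([1376, 232, 300]) cube([66, 928, 21]);
translate([1566, 232, 300]) cube([66, 928, 21]);
translate([1756, 232, 300]) cube([66, 928, 21]);
translate([1946, 232, 300]) cube([66, 928, 21]);
translate([2136, 232, 300]) cube([66, 928, 21]);


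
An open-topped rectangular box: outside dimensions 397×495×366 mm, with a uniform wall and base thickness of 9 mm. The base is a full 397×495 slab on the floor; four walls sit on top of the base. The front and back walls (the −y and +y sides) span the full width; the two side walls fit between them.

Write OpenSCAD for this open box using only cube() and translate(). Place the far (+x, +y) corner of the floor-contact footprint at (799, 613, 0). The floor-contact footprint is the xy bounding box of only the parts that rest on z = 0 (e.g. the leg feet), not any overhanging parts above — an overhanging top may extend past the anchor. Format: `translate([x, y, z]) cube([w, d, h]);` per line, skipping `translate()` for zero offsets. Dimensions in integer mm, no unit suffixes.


translate([402, 118, 0]) cube([397, 495, 9]);
translate([402, 118, 9]) cube([397, 9, 357]);
translate([402, 604, 9]) cube([397, 9, 357]);
translate([402, 127, 9]) cube([9, 477, 357]);
translate([790, 127, 9]) cube([9, 477, 357]);


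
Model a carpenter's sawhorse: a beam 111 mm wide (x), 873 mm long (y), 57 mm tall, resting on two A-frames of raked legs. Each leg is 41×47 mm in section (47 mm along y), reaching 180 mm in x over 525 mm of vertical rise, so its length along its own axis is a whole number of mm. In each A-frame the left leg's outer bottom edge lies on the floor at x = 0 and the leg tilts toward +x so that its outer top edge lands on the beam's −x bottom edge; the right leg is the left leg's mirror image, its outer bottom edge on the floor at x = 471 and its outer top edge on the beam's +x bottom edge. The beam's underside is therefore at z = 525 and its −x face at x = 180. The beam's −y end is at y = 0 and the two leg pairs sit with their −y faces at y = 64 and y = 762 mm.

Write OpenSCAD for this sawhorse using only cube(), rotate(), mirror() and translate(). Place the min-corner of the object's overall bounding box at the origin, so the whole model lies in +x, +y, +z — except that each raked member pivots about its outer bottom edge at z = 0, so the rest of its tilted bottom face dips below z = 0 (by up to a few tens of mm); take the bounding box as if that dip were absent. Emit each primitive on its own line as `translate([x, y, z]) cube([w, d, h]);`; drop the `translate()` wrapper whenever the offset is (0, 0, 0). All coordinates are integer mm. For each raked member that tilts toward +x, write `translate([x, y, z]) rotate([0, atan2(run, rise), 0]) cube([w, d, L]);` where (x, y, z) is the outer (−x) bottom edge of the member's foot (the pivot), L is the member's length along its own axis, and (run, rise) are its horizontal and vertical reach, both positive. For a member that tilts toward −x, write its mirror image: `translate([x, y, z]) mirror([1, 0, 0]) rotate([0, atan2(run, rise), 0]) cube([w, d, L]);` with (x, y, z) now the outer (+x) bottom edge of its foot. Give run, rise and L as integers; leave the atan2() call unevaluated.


translate([180, 0, 525]) cube([111, 873, 57]);
translate([0, 64, 0]) rotate([0, atan2(180, 525), 0]) cube([41, 47, 555]);
translate([471, 64, 0]) mirror([1, 0, 0]) rotate([0, atan2(180, 525), 0]) cube([41, 47, 555]);
translate([0, 762, 0]) rotate([0, atan2(180, 525), 0]) cube([41, 47, 555]);
translate([471, 762, 0]) mirror([1, 0, 0]) rotate([0, atan2(180, 525), 0]) cube([41, 47, 555]);


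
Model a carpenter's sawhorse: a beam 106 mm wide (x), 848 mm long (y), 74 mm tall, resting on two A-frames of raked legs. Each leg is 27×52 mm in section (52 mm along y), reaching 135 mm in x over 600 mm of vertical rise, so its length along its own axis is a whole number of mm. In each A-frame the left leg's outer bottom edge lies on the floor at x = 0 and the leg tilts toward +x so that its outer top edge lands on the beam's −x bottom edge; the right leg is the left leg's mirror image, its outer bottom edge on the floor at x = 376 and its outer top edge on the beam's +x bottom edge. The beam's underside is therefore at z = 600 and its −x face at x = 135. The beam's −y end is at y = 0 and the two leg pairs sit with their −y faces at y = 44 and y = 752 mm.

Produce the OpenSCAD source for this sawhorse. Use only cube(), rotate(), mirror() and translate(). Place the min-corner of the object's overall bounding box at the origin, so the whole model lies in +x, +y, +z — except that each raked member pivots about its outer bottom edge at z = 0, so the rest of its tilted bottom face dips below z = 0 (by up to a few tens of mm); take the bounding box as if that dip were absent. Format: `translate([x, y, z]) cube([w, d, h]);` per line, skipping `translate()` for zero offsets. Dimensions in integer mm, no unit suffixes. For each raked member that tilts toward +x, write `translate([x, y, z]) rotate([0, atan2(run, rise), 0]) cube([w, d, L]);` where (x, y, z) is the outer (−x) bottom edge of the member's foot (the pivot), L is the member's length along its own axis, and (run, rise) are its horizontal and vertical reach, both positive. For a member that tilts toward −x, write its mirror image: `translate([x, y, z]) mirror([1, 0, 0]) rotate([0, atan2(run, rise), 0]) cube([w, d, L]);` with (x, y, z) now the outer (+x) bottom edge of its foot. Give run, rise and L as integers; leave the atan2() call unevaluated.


// leg length = √(135² + 600²) = 615
// right-leg outer foot x = 2·135 + 106 = 376
// beam min-corner = (135, 0, 600)
translate([135, 0, 600]) cube([106, 848, 74]);
translate([0, 44, 0]) rotate([0, atan2(135, 600), 0]) cube([27, 52, 615]);
translate([376, 44, 0]) mirror([1, 0, 0]) rotate([0, atan2(135, 600), 0]) cube([27, 52, 615]);
translate([0, 752, 0]) rotate([0, atan2(135, 600), 0]) cube([27, 52, 615]);
translate([376, 752, 0]) mirror([1, 0, 0]) rotate([0, atan2(135, 600), 0]) cube([27, 52, 615]);


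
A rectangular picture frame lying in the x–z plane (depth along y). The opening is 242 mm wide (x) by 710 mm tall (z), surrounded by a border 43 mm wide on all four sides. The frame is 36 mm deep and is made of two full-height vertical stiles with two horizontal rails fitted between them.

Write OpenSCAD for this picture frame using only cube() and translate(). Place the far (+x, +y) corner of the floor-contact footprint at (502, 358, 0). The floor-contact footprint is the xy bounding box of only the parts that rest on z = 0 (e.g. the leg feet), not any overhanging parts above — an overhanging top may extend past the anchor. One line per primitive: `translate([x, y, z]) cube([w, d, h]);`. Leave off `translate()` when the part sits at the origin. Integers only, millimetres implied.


translate([174, 322, 0]) cube([43, 36, 796]);
translate([459, 322, 0]) cube([43, 36, 796]);
translate([217, 322, 0]) cube([242, 36, 43]);
translate([217, 322, 753]) cube([242, 36, 43]);


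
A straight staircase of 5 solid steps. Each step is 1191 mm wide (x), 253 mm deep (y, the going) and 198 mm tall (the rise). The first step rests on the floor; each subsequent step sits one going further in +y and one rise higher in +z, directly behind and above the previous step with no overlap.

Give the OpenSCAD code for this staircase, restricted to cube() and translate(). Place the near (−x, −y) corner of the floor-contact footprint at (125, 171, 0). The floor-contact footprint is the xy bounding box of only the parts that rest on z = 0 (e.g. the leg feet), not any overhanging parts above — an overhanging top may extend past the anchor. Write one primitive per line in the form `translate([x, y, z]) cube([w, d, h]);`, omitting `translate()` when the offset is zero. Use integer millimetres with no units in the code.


translate([125, 171, 0]) cube([1191, 253, 198]);
translate([125, 424, 198]) cube([1191, 253, 198]);
translate([125, 677, 396]) cube([1191, 253, 198]);
translate([125, 930, 594]) cube([1191, 253, 198]);
translate([125, 1183, 792]) cube([1191, 253, 198]);


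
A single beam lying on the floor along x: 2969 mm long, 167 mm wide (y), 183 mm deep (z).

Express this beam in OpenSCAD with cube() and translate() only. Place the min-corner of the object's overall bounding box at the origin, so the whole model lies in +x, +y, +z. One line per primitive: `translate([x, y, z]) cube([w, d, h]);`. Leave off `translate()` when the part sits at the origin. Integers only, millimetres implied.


cube([2969, 167, 183]);


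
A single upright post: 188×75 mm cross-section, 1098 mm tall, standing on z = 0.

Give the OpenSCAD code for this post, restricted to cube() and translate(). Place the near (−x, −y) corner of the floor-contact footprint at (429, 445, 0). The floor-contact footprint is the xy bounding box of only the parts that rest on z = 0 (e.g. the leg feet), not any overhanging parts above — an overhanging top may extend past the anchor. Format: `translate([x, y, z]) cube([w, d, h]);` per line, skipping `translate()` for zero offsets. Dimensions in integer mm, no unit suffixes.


translate([429, 445, 0]) cube([188, 75, 1098]);


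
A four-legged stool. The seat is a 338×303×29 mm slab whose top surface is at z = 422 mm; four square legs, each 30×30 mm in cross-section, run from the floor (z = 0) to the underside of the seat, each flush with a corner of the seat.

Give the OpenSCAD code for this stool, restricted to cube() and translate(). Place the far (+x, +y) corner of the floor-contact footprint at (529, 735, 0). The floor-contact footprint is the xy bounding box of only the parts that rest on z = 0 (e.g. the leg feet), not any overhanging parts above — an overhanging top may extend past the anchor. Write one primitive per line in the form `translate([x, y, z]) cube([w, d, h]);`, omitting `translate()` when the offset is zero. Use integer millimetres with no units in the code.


translate([191, 432, 393]) cube([338, 303, 29]);
translate([191, 432, 0]) cube([30, 30, 393]);
translate([499, 432, 0]) cube([30, 30, 393]);
translate([191, 705, 0]) cube([30, 30, 393]);
translate([499, 705, 0]) cube([30, 30, 393]);


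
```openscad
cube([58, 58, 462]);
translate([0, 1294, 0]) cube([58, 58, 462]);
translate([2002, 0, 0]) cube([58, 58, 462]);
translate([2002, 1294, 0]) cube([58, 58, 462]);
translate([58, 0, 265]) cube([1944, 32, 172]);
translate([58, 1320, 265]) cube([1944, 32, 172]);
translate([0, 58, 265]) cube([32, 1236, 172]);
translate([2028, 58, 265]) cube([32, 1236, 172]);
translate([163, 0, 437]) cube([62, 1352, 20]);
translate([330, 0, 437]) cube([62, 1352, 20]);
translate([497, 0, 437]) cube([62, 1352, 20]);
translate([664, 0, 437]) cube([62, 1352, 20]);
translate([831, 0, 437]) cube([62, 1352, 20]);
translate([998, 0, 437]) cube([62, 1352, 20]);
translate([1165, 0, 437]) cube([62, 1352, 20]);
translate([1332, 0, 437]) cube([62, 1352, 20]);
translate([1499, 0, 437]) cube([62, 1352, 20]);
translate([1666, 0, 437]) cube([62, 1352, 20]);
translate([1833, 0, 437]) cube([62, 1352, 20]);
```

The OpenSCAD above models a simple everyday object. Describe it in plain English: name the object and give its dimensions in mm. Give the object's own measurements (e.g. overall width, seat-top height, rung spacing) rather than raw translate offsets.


A bed frame 2060 mm long (x) by 1352 mm wide (y). Four 58×58 mm corner posts, 462 mm tall, at the corners of the footprint. Four rails of 32 mm thickness and 172 mm height run between adjacent posts with their undersides at z = 265 mm, their outer faces flush with the outside of the frame (the two x-running rails run between the posts' inner faces; the two y-running rails run between the posts' inner faces). 11 slats, each 62 mm wide (x) and 20 mm thick, lie across the top of the two x-running rails, running the full 1352 mm width of the frame in y; along x they sit between the end posts with a 105 mm gap after the −x posts and between neighbouring slats, leaving 107 mm before the +x posts.


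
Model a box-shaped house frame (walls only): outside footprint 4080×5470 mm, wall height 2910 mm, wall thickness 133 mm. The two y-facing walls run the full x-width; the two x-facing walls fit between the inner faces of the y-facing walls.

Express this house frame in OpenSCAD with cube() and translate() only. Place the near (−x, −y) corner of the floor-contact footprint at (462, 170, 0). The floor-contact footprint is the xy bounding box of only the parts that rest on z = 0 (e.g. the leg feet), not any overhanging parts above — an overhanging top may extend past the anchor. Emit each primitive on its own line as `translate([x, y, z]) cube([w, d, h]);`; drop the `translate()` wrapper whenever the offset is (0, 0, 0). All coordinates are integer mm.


translate([462, 170, 0]) cube([4080, 133, 2910]);
translate([462, 5507, 0]) cube([4080, 133, 2910]);
translate([462, 303, 0]) cube([133, 5204, 2910]);
translate([4409, 303, 0]) cube([133, 5204, 2910]);


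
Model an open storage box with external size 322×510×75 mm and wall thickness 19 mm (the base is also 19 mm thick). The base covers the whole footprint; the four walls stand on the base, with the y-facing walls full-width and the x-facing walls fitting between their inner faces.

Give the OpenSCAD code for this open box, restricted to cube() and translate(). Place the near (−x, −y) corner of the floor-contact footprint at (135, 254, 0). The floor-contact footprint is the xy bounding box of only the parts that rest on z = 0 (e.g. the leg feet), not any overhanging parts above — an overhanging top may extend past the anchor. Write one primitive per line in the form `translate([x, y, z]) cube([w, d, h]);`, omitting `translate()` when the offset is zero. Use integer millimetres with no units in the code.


translate([135, 254, 0]) cube([322, 510, 19]);
translate([135, 254, 19]) cube([322, 19, 56]);
translate([135, 745, 19]) cube([322, 19, 56]);
translate([135, 273, 19]) cube([19, 472, 56]);
translate([438, 273, 19]) cube([19, 472, 56]);


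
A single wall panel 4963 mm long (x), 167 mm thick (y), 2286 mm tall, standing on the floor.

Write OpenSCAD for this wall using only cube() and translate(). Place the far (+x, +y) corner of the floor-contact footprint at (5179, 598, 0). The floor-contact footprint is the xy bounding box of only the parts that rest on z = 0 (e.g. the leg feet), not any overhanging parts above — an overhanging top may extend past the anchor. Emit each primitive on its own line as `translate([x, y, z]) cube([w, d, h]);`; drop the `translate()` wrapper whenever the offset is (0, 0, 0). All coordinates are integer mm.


translate([216, 431, 0]) cube([4963, 167, 2286]);


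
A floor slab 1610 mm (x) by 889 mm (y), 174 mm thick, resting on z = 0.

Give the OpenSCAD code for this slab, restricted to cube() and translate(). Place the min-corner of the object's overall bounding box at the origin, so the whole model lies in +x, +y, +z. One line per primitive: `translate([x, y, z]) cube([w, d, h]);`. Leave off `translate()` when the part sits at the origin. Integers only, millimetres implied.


cube([1610, 889, 174]);


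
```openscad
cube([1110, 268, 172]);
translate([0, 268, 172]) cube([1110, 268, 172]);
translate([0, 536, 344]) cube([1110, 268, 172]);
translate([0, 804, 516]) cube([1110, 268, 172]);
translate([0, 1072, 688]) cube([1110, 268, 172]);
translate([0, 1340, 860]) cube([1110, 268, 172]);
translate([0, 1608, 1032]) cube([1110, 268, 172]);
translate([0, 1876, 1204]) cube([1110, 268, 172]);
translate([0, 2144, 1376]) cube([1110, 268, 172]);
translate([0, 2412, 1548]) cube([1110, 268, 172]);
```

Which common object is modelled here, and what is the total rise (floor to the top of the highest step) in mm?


A staircase. The total rise is 1720 mm.

10 identical blocks, each offset up and back from the previous — a staircase. Each step is 172 mm tall and there are 10 of them, so the total rise is 10 × 172 = 1720 mm.


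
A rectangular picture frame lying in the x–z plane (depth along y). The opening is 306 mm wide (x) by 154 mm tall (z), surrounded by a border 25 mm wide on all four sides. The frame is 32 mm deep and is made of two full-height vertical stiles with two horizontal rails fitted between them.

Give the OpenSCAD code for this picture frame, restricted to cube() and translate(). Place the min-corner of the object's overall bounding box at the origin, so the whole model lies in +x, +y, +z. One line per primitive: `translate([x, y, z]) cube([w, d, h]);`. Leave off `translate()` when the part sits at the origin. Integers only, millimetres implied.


cube([25, 32, 204]);
translate([331, 0, 0]) cube([25, 32, 204]);
translate([25, 0, 0]) cube([306, 32, 25]);
translate([25, 0, 179]) cube([306, 32, 25]);


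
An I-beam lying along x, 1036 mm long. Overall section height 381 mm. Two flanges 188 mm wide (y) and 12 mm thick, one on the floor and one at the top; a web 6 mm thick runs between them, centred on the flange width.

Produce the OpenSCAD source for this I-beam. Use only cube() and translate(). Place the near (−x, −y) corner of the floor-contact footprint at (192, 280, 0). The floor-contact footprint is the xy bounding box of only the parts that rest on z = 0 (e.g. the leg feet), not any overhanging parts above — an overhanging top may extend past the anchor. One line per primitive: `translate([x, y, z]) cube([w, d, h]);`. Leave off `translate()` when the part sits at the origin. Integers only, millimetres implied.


translate([192, 280, 0]) cube([1036, 188, 12]);
translate([192, 371, 12]) cube([1036, 6, 357]);
translate([192, 280, 369]) cube([1036, 188, 12]);


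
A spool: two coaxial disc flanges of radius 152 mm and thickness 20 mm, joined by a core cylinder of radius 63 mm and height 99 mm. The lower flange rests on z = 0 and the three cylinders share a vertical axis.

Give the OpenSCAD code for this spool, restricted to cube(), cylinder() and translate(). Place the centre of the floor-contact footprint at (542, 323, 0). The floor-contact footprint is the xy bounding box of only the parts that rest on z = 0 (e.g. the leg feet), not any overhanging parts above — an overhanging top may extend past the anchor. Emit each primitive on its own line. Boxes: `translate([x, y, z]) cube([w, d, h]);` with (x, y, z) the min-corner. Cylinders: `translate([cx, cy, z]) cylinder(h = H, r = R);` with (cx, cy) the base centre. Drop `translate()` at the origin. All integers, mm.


translate([542, 323, 0]) cylinder(h = 20, r = 152);
translate([542, 323, 20]) cylinder(h = 99, r = 63);
translate([542, 323, 119]) cylinder(h = 20, r = 152);


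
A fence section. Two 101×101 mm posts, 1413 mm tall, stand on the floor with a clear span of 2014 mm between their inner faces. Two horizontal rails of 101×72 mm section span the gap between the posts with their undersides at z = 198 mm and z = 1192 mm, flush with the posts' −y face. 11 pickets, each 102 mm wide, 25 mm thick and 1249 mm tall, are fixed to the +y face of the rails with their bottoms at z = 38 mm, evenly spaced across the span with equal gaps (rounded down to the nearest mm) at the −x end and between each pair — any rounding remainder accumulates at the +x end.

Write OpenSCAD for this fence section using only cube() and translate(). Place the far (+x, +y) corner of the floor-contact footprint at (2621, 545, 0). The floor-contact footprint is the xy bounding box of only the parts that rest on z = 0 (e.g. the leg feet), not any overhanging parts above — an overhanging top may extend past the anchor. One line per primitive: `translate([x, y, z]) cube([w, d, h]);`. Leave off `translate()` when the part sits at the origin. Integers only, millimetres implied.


translate([405, 444, 0]) cube([101, 101, 1413]);
translate([2520, 444, 0]) cube([101, 101, 1413]);
translate([506, 444, 198]) cube([2014, 101, 72]);
translate([506, 444, 1192]) cube([2014, 101, 72]);
translate([580, 545, 38]) cube([102, 25, 1249]);
translate([756, 545, 38]) cube([102, 25, 1249]);
translate([932, 545, 38]) cube([102, 25, 1249]);
translate([1108, 545, 38]) cube([102, 25, 1249]);
translate([1284, 545, 38]) cube([102, 25, 1249]);
translate([1460, 545, 38]) cube([102, 25, 1249]);
translate([1636, 545, 38]) cube([102, 25, 1249]);
translate([1812, 545, 38]) cube([102, 25, 1249]);
translate([1988, 545, 38]) cube([102, 25, 1249]);
translate([2164, 545, 38]) cube([102, 25, 1249]);
translate([2340, 545, 38]) cube([102, 25, 1249]);


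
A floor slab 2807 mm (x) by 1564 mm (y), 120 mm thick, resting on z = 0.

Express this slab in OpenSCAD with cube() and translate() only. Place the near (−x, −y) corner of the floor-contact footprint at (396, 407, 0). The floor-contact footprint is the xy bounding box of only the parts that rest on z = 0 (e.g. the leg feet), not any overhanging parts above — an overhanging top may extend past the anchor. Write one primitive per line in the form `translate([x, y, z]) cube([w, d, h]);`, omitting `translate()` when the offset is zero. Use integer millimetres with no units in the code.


translate([396, 407, 0]) cube([2807, 1564, 120]);


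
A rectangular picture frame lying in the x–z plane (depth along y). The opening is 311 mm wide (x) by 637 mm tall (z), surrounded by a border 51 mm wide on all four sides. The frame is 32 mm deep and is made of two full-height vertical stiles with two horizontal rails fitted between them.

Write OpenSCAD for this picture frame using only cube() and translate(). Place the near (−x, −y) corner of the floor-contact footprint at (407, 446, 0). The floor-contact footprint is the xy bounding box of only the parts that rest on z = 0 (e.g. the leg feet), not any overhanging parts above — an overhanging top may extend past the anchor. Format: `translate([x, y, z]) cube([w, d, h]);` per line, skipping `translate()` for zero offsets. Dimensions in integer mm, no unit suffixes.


translate([407, 446, 0]) cube([51, 32, 739]);
translate([769, 446, 0]) cube([51, 32, 739]);
translate([458, 446, 0]) cube([311, 32, 51]);
translate([458, 446, 688]) cube([311, 32, 51]);


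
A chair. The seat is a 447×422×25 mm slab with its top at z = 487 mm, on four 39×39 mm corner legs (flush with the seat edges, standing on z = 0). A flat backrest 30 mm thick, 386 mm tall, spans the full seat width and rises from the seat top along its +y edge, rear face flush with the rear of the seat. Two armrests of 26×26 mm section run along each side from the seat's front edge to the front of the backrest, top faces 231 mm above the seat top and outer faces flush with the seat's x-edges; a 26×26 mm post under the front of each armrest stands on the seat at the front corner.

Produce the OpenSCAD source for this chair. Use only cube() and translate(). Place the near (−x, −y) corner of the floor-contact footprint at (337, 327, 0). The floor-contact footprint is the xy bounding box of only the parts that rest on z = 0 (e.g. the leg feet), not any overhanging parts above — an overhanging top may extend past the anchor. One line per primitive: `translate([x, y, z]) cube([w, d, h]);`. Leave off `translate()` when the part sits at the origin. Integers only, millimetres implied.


translate([337, 327, 462]) cube([447, 422, 25]);
translate([337, 327, 0]) cube([39, 39, 462]);
translate([745, 327, 0]) cube([39, 39, 462]);
translate([337, 710, 0]) cube([39, 39, 462]);
translate([745, 710, 0]) cube([39, 39, 462]);
translate([337, 719, 487]) cube([447, 30, 386]);
translate([337, 327, 692]) cube([26, 392, 26]);
translate([758, 327, 692]) cube([26, 392, 26]);
translate([337, 327, 487]) cube([26, 26, 205]);
translate([758, 327, 487]) cube([26, 26, 205]);


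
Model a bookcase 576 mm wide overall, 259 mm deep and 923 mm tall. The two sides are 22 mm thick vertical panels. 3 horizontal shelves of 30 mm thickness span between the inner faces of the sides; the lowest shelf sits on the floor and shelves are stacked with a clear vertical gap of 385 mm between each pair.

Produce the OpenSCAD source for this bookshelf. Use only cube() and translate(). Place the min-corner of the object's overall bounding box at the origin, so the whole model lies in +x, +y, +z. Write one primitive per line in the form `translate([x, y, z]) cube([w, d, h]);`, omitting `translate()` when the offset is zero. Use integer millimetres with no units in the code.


cube([22, 259, 923]);
translate([554, 0, 0]) cube([22, 259, 923]);
translate([22, 0, 0]) cube([532, 259, 30]);
translate([22, 0, 415]) cube([532, 259, 30]);
translate([22, 0, 830]) cube([532, 259, 30]);


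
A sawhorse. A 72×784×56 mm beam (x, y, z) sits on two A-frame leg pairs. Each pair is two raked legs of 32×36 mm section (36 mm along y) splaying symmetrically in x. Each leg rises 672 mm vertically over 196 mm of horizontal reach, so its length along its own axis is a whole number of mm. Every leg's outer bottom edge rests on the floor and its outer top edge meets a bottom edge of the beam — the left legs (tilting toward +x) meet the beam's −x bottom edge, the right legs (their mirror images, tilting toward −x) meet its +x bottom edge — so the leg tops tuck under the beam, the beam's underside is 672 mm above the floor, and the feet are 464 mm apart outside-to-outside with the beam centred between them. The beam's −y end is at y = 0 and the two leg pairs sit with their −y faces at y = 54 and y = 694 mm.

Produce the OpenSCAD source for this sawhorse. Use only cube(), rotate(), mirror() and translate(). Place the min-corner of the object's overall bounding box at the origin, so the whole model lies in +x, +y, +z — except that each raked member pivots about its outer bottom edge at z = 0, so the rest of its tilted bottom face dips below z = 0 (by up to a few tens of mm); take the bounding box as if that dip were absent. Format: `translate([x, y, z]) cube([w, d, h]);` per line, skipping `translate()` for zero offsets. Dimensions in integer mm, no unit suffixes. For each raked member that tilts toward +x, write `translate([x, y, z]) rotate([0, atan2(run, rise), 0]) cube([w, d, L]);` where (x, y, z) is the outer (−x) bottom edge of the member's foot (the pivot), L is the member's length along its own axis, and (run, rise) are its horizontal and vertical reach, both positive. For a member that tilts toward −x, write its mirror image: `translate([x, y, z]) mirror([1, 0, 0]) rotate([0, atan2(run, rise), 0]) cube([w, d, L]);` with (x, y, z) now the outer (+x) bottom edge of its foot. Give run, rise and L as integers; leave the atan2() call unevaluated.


translate([196, 0, 672]) cube([72, 784, 56]);
translate([0, 54, 0]) rotate([0, atan2(196, 672), 0]) cube([32, 36, 700]);
translate([464, 54, 0]) mirror([1, 0, 0]) rotate([0, atan2(196, 672), 0]) cube([32, 36, 700]);
translate([0, 694, 0]) rotate([0, atan2(196, 672), 0]) cube([32, 36, 700]);
translate([464, 694, 0]) mirror([1, 0, 0]) rotate([0, atan2(196, 672), 0]) cube([32, 36, 700]);
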